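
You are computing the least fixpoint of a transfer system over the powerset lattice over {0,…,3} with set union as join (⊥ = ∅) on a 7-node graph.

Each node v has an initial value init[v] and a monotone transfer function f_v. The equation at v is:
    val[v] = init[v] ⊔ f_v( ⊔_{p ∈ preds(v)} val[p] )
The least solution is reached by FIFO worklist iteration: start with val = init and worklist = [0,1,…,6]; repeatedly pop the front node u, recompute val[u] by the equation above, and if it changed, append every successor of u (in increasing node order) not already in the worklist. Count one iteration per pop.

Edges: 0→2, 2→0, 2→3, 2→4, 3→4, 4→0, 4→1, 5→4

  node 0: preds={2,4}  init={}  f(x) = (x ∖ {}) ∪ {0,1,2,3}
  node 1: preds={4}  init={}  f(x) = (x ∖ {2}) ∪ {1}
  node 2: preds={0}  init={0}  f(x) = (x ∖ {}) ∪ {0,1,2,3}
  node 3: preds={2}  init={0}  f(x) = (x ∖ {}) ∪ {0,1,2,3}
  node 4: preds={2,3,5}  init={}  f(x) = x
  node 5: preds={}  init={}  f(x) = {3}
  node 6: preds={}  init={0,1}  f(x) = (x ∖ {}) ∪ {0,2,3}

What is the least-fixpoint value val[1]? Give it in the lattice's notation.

Worklist (10 pops):
  #1 pop 0: in={0} → {0,1,2,3} (was {}); enqueue []
  #2 pop 1: in={} → {1} (was {}); enqueue []
  #3 pop 2: in={0,1,2,3} → {0,1,2,3} (was {0}); enqueue [0]
  #4 pop 3: in={0,1,2,3} → {0,1,2,3} (was {0}); enqueue []
  #5 pop 4: in={0,1,2,3} → {0,1,2,3} (was {}); enqueue [1]
  #6 pop 5: in={} → {3} (was {}); enqueue [4]
  #7 pop 6: in={} → {0,1,2,3} (was {0,1}); enqueue []
  #8 pop 0: in={0,1,2,3} → {0,1,2,3} (no change)
  #9 pop 1: in={0,1,2,3} → {0,1,3} (was {1}); enqueue []
  #10 pop 4: in={0,1,2,3} → {0,1,2,3} (no change)

Fixpoint:
  val[0] = {0,1,2,3}
  val[1] = {0,1,3}
  val[2] = {0,1,2,3}
  val[3] = {0,1,2,3}
  val[4] = {0,1,2,3}
  val[5] = {3}
  val[6] = {0,1,2,3}

{0,1,3}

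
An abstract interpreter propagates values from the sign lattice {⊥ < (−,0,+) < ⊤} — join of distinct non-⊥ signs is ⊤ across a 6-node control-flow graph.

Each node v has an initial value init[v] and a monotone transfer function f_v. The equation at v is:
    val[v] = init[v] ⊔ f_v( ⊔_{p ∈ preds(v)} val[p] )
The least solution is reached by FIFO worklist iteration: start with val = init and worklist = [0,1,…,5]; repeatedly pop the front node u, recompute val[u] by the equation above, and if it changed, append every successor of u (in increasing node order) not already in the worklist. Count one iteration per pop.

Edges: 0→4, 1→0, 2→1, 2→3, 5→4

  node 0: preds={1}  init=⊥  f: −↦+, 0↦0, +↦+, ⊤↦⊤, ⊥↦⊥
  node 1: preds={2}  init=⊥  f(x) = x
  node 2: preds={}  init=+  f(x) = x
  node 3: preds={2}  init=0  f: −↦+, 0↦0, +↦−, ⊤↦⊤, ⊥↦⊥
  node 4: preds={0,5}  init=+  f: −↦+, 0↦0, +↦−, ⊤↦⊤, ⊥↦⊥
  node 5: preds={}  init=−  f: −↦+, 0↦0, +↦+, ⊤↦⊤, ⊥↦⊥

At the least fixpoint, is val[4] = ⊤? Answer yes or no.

yes

Iteration log — 8 steps:
  step 1. node 0  ⊔preds=⊥  new=⊥  stable
  step 2. node 1  ⊔preds=+  new=+  old=⊥  +wl: 0
  step 3. node 2  ⊔preds=⊥  new=+  stable
  step 4. node 3  ⊔preds=+  new=⊤  old=0  +wl: 
  step 5. node 4  ⊔preds=−  new=+  stable
  step 6. node 5  ⊔preds=⊥  new=−  stable
  step 7. node 0  ⊔preds=+  new=+  old=⊥  +wl: 4
  step 8. node 4  ⊔preds=⊤  new=⊤  old=+  +wl: 

Least fixpoint reached:
  node 0: +
  node 1: +
  node 2: +
  node 3: ⊤
  node 4: ⊤
  node 5: −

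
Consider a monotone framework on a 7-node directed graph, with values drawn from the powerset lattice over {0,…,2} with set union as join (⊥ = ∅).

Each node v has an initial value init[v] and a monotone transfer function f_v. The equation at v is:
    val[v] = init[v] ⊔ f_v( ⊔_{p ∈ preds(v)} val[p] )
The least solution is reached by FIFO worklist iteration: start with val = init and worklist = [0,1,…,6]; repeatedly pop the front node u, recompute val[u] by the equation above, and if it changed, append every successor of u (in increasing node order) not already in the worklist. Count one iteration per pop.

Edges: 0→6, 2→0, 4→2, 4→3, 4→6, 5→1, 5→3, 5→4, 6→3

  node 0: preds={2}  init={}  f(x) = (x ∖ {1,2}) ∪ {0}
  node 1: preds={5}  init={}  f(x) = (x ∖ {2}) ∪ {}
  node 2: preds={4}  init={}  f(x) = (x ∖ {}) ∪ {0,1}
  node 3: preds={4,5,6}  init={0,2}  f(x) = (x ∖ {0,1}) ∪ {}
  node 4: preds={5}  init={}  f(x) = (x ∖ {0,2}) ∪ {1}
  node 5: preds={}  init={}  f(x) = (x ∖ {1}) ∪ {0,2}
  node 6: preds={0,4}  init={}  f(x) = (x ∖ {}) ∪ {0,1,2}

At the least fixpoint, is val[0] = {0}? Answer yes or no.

yes

Worklist (12 pops):
  #1 pop 0: in={} → {0} (was {}); enqueue []
  #2 pop 1: in={} → {} (no change)
  #3 pop 2: in={} → {0,1} (was {}); enqueue [0]
  #4 pop 3: in={} → {0,2} (no change)
  #5 pop 4: in={} → {1} (was {}); enqueue [2,3]
  #6 pop 5: in={} → {0,2} (was {}); enqueue [1,4]
  #7 pop 6: in={0,1} → {0,1,2} (was {}); enqueue []
  #8 pop 0: in={0,1} → {0} (no change)
  #9 pop 2: in={1} → {0,1} (no change)
  #10 pop 3: in={0,1,2} → {0,2} (no change)
  #11 pop 1: in={0,2} → {0} (was {}); enqueue []
  #12 pop 4: in={0,2} → {1} (no change)

Fixpoint:
  val[0] = {0}
  val[1] = {0}
  val[2] = {0,1}
  val[3] = {0,2}
  val[4] = {1}
  val[5] = {0,2}
  val[6] = {0,1,2}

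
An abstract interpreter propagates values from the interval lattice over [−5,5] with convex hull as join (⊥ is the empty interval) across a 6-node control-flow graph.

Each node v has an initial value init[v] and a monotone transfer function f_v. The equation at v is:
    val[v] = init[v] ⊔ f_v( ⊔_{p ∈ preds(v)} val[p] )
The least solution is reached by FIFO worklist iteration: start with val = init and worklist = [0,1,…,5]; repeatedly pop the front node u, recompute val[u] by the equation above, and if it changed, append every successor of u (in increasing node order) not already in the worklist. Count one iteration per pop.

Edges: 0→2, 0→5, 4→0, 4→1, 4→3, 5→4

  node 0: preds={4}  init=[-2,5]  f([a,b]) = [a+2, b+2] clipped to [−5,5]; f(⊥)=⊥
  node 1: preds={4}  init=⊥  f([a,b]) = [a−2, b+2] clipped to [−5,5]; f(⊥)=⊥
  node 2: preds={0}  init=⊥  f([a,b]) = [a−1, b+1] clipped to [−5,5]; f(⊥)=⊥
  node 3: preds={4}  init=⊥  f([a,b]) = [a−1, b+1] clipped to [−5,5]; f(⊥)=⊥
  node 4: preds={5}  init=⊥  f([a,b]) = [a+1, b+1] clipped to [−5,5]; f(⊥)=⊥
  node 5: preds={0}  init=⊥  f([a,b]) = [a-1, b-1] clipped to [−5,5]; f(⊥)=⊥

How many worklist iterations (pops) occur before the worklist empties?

Worklist (10 pops):
  #1 pop 0: in=⊥ → [-2,5] (no change)
  #2 pop 1: in=⊥ → ⊥ (no change)
  #3 pop 2: in=[-2,5] → [-3,5] (was ⊥); enqueue []
  #4 pop 3: in=⊥ → ⊥ (no change)
  #5 pop 4: in=⊥ → ⊥ (no change)
  #6 pop 5: in=[-2,5] → [-3,4] (was ⊥); enqueue [4]
  #7 pop 4: in=[-3,4] → [-2,5] (was ⊥); enqueue [0,1,3]
  #8 pop 0: in=[-2,5] → [-2,5] (no change)
  #9 pop 1: in=[-2,5] → [-4,5] (was ⊥); enqueue []
  #10 pop 3: in=[-2,5] → [-3,5] (was ⊥); enqueue []

Fixpoint:
  val[0] = [-2,5]
  val[1] = [-4,5]
  val[2] = [-3,5]
  val[3] = [-3,5]
  val[4] = [-2,5]
  val[5] = [-3,4]

10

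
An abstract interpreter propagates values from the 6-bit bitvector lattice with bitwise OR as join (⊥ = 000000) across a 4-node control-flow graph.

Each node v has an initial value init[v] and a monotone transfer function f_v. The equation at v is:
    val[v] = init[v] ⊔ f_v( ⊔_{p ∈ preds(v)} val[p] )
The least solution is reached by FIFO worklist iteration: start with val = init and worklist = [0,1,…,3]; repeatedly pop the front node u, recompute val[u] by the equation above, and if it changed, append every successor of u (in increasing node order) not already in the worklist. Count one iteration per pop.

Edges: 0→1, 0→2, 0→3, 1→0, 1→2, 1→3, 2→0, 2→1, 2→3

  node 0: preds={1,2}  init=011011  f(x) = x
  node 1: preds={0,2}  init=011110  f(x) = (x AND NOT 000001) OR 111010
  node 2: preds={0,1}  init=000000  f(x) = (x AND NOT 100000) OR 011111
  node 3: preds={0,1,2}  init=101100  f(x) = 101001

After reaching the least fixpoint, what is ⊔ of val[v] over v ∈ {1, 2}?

111111

Trace (8 dequeues):
  [1] u=0 | in 011110 | out 011111 | prev 011011 | push {}
  [2] u=1 | in 011111 | out 111110 | prev 011110 | push {0}
  [3] u=2 | in 111111 | out 011111 | prev 000000 | push {1}
  [4] u=3 | in 111111 | out 101101 | prev 101100 | push {}
  [5] u=0 | in 111111 | out 111111 | prev 011111 | push {2,3}
  [6] u=1 | in 111111 | out 111110 | ==
  [7] u=2 | in 111111 | out 011111 | ==
  [8] u=3 | in 111111 | out 101101 | ==

Converged values:
  [0] 111111
  [1] 111110
  [2] 011111
  [3] 101101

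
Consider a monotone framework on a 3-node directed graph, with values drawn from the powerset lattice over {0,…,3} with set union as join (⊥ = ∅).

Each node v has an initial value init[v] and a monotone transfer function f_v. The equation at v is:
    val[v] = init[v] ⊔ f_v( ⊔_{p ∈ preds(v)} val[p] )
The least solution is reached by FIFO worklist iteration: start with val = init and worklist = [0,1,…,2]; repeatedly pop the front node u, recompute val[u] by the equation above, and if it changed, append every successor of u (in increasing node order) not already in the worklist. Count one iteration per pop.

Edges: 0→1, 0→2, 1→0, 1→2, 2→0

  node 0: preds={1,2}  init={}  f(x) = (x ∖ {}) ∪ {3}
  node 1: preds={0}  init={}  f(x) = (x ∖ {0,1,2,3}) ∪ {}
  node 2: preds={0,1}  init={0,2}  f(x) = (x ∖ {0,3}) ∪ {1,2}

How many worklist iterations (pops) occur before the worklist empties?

Worklist (6 pops):
  #1 pop 0: in={0,2} → {0,2,3} (was {}); enqueue []
  #2 pop 1: in={0,2,3} → {} (no change)
  #3 pop 2: in={0,2,3} → {0,1,2} (was {0,2}); enqueue [0]
  #4 pop 0: in={0,1,2} → {0,1,2,3} (was {0,2,3}); enqueue [1,2]
  #5 pop 1: in={0,1,2,3} → {} (no change)
  #6 pop 2: in={0,1,2,3} → {0,1,2} (no change)

Fixpoint:
  val[0] = {0,1,2,3}
  val[1] = {}
  val[2] = {0,1,2}

6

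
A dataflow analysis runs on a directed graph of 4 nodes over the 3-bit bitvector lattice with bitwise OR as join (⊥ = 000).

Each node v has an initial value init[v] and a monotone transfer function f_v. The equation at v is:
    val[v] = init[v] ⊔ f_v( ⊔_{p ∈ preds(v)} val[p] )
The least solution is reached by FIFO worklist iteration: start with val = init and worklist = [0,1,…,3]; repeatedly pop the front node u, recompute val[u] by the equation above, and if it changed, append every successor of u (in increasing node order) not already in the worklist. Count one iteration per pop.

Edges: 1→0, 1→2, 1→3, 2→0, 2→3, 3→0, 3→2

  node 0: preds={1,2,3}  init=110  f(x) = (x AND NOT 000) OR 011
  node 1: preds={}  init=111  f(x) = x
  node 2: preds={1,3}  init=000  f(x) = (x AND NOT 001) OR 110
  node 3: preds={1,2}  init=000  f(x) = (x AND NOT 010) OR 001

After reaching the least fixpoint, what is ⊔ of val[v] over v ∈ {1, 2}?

Worklist (6 pops):
  #1 pop 0: in=111 → 111 (was 110); enqueue []
  #2 pop 1: in=000 → 111 (no change)
  #3 pop 2: in=111 → 110 (was 000); enqueue [0]
  #4 pop 3: in=111 → 101 (was 000); enqueue [2]
  #5 pop 0: in=111 → 111 (no change)
  #6 pop 2: in=111 → 110 (no change)

Fixpoint:
  val[0] = 111
  val[1] = 111
  val[2] = 110
  val[3] = 101

111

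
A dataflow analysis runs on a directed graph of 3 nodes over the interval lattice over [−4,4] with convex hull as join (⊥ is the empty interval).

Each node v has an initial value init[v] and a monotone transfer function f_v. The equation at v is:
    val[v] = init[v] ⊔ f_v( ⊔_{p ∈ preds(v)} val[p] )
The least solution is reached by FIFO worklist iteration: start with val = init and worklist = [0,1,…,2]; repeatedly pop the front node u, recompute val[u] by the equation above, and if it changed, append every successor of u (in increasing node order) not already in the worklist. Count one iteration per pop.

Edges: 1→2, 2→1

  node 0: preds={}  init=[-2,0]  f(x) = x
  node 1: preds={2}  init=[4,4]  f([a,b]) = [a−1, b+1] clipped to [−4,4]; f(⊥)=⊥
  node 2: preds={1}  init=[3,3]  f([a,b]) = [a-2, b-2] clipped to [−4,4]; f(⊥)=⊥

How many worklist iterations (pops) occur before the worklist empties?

Trace (8 dequeues):
  [1] u=0 | in ⊥ | out [-2,0] | ==
  [2] u=1 | in [3,3] | out [2,4] | prev [4,4] | push {}
  [3] u=2 | in [2,4] | out [0,3] | prev [3,3] | push {1}
  [4] u=1 | in [0,3] | out [-1,4] | prev [2,4] | push {2}
  [5] u=2 | in [-1,4] | out [-3,3] | prev [0,3] | push {1}
  [6] u=1 | in [-3,3] | out [-4,4] | prev [-1,4] | push {2}
  [7] u=2 | in [-4,4] | out [-4,3] | prev [-3,3] | push {1}
  [8] u=1 | in [-4,3] | out [-4,4] | ==

Converged values:
  [0] [-2,0]
  [1] [-4,4]
  [2] [-4,3]

8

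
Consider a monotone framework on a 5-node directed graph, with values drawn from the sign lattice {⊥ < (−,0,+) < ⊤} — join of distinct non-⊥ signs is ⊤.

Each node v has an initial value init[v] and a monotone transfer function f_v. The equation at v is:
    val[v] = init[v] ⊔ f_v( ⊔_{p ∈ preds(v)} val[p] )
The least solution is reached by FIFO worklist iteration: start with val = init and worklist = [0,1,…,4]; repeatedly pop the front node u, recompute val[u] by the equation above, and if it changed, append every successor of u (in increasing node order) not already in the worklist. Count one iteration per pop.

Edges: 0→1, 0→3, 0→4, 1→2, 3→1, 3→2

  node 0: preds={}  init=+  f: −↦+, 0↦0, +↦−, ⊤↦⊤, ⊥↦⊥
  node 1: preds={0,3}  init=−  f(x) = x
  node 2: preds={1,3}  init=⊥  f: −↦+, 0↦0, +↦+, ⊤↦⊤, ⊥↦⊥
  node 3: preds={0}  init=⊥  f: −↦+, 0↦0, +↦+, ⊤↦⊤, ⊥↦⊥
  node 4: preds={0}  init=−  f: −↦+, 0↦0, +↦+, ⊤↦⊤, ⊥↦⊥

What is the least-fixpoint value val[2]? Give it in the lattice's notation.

Trace (7 dequeues):
  [1] u=0 | in ⊥ | out + | ==
  [2] u=1 | in + | out ⊤ | prev − | push {}
  [3] u=2 | in ⊤ | out ⊤ | prev ⊥ | push {}
  [4] u=3 | in + | out + | prev ⊥ | push {1,2}
  [5] u=4 | in + | out ⊤ | prev − | push {}
  [6] u=1 | in + | out ⊤ | ==
  [7] u=2 | in ⊤ | out ⊤ | ==

Converged values:
  [0] +
  [1] ⊤
  [2] ⊤
  [3] +
  [4] ⊤

⊤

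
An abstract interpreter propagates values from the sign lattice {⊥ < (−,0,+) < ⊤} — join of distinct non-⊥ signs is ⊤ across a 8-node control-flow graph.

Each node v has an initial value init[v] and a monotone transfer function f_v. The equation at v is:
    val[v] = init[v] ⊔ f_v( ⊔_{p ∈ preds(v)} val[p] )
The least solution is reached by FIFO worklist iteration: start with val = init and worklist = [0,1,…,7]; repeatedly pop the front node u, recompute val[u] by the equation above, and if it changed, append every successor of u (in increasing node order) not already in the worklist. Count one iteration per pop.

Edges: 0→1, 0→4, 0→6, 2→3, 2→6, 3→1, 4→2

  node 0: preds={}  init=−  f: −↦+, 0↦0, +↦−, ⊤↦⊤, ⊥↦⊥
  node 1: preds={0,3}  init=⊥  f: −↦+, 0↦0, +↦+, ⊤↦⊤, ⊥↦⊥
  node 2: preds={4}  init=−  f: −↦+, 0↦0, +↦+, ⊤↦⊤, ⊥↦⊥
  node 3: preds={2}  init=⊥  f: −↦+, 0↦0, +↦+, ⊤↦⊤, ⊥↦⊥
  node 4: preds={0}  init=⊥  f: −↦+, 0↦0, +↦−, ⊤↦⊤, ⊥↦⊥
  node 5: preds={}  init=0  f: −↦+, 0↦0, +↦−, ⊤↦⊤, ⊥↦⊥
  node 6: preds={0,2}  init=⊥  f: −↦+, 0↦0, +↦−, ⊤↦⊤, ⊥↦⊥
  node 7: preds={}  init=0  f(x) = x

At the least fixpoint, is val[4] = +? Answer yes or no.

Trace (13 dequeues):
  [1] u=0 | in ⊥ | out − | ==
  [2] u=1 | in − | out + | prev ⊥ | push {}
  [3] u=2 | in ⊥ | out − | ==
  [4] u=3 | in − | out + | prev ⊥ | push {1}
  [5] u=4 | in − | out + | prev ⊥ | push {2}
  [6] u=5 | in ⊥ | out 0 | ==
  [7] u=6 | in − | out + | prev ⊥ | push {}
  [8] u=7 | in ⊥ | out 0 | ==
  [9] u=1 | in ⊤ | out ⊤ | prev + | push {}
  [10] u=2 | in + | out ⊤ | prev − | push {3,6}
  [11] u=3 | in ⊤ | out ⊤ | prev + | push {1}
  [12] u=6 | in ⊤ | out ⊤ | prev + | push {}
  [13] u=1 | in ⊤ | out ⊤ | ==

Converged values:
  [0] −
  [1] ⊤
  [2] ⊤
  [3] ⊤
  [4] +
  [5] 0
  [6] ⊤
  [7] 0

yes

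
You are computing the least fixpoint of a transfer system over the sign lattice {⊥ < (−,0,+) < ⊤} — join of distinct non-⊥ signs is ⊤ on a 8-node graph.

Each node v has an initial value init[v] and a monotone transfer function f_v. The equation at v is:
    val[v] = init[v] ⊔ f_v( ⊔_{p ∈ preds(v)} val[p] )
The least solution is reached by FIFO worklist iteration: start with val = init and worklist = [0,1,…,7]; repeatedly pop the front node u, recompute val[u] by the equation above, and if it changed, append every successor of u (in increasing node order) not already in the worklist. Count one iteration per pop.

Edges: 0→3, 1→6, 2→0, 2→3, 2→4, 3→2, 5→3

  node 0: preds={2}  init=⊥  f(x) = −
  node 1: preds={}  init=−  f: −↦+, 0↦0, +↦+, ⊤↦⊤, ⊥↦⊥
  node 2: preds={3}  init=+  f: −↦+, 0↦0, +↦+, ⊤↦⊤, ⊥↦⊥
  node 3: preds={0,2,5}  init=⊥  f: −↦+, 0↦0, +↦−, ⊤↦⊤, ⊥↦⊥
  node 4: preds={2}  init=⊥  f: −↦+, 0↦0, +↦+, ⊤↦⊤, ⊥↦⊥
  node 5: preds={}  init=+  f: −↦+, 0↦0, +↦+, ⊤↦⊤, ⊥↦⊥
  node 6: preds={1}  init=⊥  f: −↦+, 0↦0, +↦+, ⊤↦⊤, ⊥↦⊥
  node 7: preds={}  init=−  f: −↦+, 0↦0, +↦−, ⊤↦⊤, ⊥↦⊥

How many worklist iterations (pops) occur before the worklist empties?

12

Worklist (12 pops):
  #1 pop 0: in=+ → − (was ⊥); enqueue []
  #2 pop 1: in=⊥ → − (no change)
  #3 pop 2: in=⊥ → + (no change)
  #4 pop 3: in=⊤ → ⊤ (was ⊥); enqueue [2]
  #5 pop 4: in=+ → + (was ⊥); enqueue []
  #6 pop 5: in=⊥ → + (no change)
  #7 pop 6: in=− → + (was ⊥); enqueue []
  #8 pop 7: in=⊥ → − (no change)
  #9 pop 2: in=⊤ → ⊤ (was +); enqueue [0,3,4]
  #10 pop 0: in=⊤ → − (no change)
  #11 pop 3: in=⊤ → ⊤ (no change)
  #12 pop 4: in=⊤ → ⊤ (was +); enqueue []

Fixpoint:
  val[0] = −
  val[1] = −
  val[2] = ⊤
  val[3] = ⊤
  val[4] = ⊤
  val[5] = +
  val[6] = +
  val[7] = −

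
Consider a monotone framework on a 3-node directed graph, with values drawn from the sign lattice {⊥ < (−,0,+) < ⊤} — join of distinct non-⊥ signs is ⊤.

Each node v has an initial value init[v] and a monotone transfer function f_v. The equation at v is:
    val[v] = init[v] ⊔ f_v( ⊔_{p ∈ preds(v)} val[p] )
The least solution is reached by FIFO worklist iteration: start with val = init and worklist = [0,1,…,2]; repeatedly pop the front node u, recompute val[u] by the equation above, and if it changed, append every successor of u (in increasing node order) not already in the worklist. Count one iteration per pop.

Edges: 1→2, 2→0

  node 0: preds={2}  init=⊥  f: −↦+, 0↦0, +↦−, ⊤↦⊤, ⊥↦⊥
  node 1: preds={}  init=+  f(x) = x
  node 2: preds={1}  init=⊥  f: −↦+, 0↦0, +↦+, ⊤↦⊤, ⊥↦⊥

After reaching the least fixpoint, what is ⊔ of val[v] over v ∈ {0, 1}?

Worklist (4 pops):
  #1 pop 0: in=⊥ → ⊥ (no change)
  #2 pop 1: in=⊥ → + (no change)
  #3 pop 2: in=+ → + (was ⊥); enqueue [0]
  #4 pop 0: in=+ → − (was ⊥); enqueue []

Fixpoint:
  val[0] = −
  val[1] = +
  val[2] = +

⊤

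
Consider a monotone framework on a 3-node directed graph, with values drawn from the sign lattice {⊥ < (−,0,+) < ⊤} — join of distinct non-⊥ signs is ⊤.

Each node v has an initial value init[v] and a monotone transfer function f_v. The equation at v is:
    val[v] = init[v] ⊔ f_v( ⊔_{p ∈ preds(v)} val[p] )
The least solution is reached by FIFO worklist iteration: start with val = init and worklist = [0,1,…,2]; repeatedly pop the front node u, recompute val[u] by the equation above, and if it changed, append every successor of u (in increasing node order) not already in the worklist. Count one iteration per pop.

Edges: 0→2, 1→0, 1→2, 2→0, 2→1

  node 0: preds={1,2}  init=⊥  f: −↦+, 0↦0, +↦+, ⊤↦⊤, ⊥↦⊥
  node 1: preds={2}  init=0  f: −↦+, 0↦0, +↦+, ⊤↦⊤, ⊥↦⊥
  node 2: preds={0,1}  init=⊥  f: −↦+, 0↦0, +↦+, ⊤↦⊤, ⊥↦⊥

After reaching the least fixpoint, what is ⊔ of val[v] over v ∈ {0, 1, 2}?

0

Trace (5 dequeues):
  [1] u=0 | in 0 | out 0 | prev ⊥ | push {}
  [2] u=1 | in ⊥ | out 0 | ==
  [3] u=2 | in 0 | out 0 | prev ⊥ | push {0,1}
  [4] u=0 | in 0 | out 0 | ==
  [5] u=1 | in 0 | out 0 | ==

Converged values:
  [0] 0
  [1] 0
  [2] 0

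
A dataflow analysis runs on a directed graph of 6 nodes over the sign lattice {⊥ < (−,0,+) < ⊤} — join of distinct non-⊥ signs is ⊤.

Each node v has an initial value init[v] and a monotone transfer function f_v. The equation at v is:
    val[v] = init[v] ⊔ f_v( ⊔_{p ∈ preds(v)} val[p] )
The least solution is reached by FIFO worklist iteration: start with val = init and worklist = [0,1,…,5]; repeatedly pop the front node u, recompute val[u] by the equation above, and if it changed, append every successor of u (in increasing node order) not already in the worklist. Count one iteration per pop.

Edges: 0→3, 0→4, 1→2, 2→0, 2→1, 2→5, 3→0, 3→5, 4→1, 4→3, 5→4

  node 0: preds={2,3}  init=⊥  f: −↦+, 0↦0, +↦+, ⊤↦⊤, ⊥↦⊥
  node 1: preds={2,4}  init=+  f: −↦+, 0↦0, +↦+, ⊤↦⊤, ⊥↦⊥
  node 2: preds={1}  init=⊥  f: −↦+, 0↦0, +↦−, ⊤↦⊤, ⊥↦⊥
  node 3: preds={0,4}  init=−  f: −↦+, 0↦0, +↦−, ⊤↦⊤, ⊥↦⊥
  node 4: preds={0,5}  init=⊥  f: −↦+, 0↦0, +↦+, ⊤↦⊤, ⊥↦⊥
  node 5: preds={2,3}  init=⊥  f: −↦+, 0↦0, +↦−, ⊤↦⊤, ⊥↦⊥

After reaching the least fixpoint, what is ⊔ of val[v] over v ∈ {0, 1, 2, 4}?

Worklist (20 pops):
  #1 pop 0: in=− → + (was ⊥); enqueue []
  #2 pop 1: in=⊥ → + (no change)
  #3 pop 2: in=+ → − (was ⊥); enqueue [0,1]
  #4 pop 3: in=+ → − (no change)
  #5 pop 4: in=+ → + (was ⊥); enqueue [3]
  #6 pop 5: in=− → + (was ⊥); enqueue [4]
  #7 pop 0: in=− → + (no change)
  #8 pop 1: in=⊤ → ⊤ (was +); enqueue [2]
  #9 pop 3: in=+ → − (no change)
  #10 pop 4: in=+ → + (no change)
  #11 pop 2: in=⊤ → ⊤ (was −); enqueue [0,1,5]
  #12 pop 0: in=⊤ → ⊤ (was +); enqueue [3,4]
  #13 pop 1: in=⊤ → ⊤ (no change)
  #14 pop 5: in=⊤ → ⊤ (was +); enqueue []
  #15 pop 3: in=⊤ → ⊤ (was −); enqueue [0,5]
  #16 pop 4: in=⊤ → ⊤ (was +); enqueue [1,3]
  #17 pop 0: in=⊤ → ⊤ (no change)
  #18 pop 5: in=⊤ → ⊤ (no change)
  #19 pop 1: in=⊤ → ⊤ (no change)
  #20 pop 3: in=⊤ → ⊤ (no change)

Fixpoint:
  val[0] = ⊤
  val[1] = ⊤
  val[2] = ⊤
  val[3] = ⊤
  val[4] = ⊤
  val[5] = ⊤

⊤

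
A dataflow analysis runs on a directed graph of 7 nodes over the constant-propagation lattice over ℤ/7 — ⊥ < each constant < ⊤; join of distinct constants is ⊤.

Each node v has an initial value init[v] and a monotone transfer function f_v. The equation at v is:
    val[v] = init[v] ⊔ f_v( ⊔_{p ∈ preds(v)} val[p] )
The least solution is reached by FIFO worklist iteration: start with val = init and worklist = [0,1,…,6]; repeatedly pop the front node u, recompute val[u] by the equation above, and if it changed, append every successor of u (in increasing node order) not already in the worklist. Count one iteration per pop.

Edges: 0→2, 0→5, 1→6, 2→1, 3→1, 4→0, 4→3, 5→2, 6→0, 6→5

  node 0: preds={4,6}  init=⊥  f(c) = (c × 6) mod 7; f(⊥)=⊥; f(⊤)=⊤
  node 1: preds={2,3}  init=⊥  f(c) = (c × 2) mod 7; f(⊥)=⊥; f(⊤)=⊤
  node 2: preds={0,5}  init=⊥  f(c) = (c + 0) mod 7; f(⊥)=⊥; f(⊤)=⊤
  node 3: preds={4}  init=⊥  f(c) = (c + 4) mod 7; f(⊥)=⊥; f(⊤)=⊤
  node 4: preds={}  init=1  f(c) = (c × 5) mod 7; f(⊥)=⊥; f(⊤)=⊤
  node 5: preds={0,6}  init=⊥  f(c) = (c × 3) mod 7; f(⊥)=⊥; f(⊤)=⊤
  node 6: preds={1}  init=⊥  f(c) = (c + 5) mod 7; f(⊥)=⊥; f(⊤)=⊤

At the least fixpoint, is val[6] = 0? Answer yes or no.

no

Trace (14 dequeues):
  [1] u=0 | in 1 | out 6 | prev ⊥ | push {}
  [2] u=1 | in ⊥ | out ⊥ | ==
  [3] u=2 | in 6 | out 6 | prev ⊥ | push {1}
  [4] u=3 | in 1 | out 5 | prev ⊥ | push {}
  [5] u=4 | in ⊥ | out 1 | ==
  [6] u=5 | in 6 | out 4 | prev ⊥ | push {2}
  [7] u=6 | in ⊥ | out ⊥ | ==
  [8] u=1 | in ⊤ | out ⊤ | prev ⊥ | push {6}
  [9] u=2 | in ⊤ | out ⊤ | prev 6 | push {1}
  [10] u=6 | in ⊤ | out ⊤ | prev ⊥ | push {0,5}
  [11] u=1 | in ⊤ | out ⊤ | ==
  [12] u=0 | in ⊤ | out ⊤ | prev 6 | push {2}
  [13] u=5 | in ⊤ | out ⊤ | prev 4 | push {}
  [14] u=2 | in ⊤ | out ⊤ | ==

Converged values:
  [0] ⊤
  [1] ⊤
  [2] ⊤
  [3] 5
  [4] 1
  [5] ⊤
  [6] ⊤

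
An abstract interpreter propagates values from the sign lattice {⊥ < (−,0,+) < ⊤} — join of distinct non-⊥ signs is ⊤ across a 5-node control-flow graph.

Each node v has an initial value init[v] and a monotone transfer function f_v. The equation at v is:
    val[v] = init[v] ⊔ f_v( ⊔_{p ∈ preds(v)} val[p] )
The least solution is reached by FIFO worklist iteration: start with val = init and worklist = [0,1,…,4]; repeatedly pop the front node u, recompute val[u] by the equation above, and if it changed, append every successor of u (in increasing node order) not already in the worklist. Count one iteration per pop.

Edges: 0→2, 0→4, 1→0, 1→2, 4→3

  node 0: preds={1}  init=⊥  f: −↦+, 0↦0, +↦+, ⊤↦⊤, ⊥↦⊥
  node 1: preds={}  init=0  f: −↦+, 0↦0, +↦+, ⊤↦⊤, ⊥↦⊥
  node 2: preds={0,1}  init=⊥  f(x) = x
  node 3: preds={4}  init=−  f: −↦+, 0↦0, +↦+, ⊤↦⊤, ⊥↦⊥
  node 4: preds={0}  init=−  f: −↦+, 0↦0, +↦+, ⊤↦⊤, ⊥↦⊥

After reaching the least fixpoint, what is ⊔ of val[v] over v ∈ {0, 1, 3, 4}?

Worklist (6 pops):
  #1 pop 0: in=0 → 0 (was ⊥); enqueue []
  #2 pop 1: in=⊥ → 0 (no change)
  #3 pop 2: in=0 → 0 (was ⊥); enqueue []
  #4 pop 3: in=− → ⊤ (was −); enqueue []
  #5 pop 4: in=0 → ⊤ (was −); enqueue [3]
  #6 pop 3: in=⊤ → ⊤ (no change)

Fixpoint:
  val[0] = 0
  val[1] = 0
  val[2] = 0
  val[3] = ⊤
  val[4] = ⊤

⊤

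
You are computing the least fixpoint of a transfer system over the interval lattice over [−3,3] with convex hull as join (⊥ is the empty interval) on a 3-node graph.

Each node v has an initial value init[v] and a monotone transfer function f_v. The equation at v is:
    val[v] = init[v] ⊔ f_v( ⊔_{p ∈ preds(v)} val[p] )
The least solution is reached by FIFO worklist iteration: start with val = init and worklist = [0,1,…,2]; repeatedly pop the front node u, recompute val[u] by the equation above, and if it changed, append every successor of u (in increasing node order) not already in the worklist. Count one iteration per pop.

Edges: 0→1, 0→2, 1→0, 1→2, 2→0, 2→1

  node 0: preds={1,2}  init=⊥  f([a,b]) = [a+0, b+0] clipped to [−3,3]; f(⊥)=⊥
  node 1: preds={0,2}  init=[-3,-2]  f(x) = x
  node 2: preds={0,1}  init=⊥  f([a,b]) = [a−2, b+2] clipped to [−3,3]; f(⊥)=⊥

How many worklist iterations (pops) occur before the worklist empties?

13

Iteration log — 13 steps:
  step 1. node 0  ⊔preds=[-3,-2]  new=[-3,-2]  old=⊥  +wl: 
  step 2. node 1  ⊔preds=[-3,-2]  new=[-3,-2]  stable
  step 3. node 2  ⊔preds=[-3,-2]  new=[-3,0]  old=⊥  +wl: 0,1
  step 4. node 0  ⊔preds=[-3,0]  new=[-3,0]  old=[-3,-2]  +wl: 2
  step 5. node 1  ⊔preds=[-3,0]  new=[-3,0]  old=[-3,-2]  +wl: 0
  step 6. node 2  ⊔preds=[-3,0]  new=[-3,2]  old=[-3,0]  +wl: 1
  step 7. node 0  ⊔preds=[-3,2]  new=[-3,2]  old=[-3,0]  +wl: 2
  step 8. node 1  ⊔preds=[-3,2]  new=[-3,2]  old=[-3,0]  +wl: 0
  step 9. node 2  ⊔preds=[-3,2]  new=[-3,3]  old=[-3,2]  +wl: 1
  step 10. node 0  ⊔preds=[-3,3]  new=[-3,3]  old=[-3,2]  +wl: 2
  step 11. node 1  ⊔preds=[-3,3]  new=[-3,3]  old=[-3,2]  +wl: 0
  step 12. node 2  ⊔preds=[-3,3]  new=[-3,3]  stable
  step 13. node 0  ⊔preds=[-3,3]  new=[-3,3]  stable

Least fixpoint reached:
  node 0: [-3,3]
  node 1: [-3,3]
  node 2: [-3,3]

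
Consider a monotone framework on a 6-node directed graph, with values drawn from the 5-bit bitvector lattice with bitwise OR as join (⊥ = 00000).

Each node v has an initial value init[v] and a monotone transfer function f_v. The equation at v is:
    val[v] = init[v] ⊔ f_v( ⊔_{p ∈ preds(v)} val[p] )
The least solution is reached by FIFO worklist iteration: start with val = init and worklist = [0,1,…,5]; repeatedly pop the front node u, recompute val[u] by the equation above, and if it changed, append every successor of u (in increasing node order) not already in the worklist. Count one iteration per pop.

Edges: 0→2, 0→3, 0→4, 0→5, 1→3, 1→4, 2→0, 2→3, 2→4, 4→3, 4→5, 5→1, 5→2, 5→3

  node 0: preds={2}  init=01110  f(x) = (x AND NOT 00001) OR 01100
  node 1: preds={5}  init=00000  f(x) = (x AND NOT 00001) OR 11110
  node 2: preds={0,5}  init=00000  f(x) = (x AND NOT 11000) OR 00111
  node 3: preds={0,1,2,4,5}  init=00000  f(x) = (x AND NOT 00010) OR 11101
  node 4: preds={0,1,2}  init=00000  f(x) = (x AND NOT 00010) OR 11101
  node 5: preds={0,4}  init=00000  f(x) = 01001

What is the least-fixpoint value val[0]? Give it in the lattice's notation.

01110

Trace (10 dequeues):
  [1] u=0 | in 00000 | out 01110 | ==
  [2] u=1 | in 00000 | out 11110 | prev 00000 | push {}
  [3] u=2 | in 01110 | out 00111 | prev 00000 | push {0}
  [4] u=3 | in 11111 | out 11101 | prev 00000 | push {}
  [5] u=4 | in 11111 | out 11101 | prev 00000 | push {3}
  [6] u=5 | in 11111 | out 01001 | prev 00000 | push {1,2}
  [7] u=0 | in 00111 | out 01110 | ==
  [8] u=3 | in 11111 | out 11101 | ==
  [9] u=1 | in 01001 | out 11110 | ==
  [10] u=2 | in 01111 | out 00111 | ==

Converged values:
  [0] 01110
  [1] 11110
  [2] 00111
  [3] 11101
  [4] 11101
  [5] 01001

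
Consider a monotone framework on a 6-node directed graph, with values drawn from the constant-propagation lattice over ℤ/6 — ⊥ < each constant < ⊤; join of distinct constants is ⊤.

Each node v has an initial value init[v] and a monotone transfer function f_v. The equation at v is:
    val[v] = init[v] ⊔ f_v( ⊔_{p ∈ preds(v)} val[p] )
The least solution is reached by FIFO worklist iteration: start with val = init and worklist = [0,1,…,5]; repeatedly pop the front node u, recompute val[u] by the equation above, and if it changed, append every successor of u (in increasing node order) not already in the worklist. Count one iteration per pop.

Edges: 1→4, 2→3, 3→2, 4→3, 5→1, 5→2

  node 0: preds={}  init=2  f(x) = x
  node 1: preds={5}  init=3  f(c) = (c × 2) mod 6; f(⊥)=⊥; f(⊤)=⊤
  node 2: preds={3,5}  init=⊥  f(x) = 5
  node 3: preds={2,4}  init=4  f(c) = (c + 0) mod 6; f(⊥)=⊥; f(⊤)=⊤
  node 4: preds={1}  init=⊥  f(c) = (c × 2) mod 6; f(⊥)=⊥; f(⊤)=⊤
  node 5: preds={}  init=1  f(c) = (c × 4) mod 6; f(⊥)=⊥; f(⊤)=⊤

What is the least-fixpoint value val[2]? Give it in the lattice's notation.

5

Worklist (8 pops):
  #1 pop 0: in=⊥ → 2 (no change)
  #2 pop 1: in=1 → ⊤ (was 3); enqueue []
  #3 pop 2: in=⊤ → 5 (was ⊥); enqueue []
  #4 pop 3: in=5 → ⊤ (was 4); enqueue [2]
  #5 pop 4: in=⊤ → ⊤ (was ⊥); enqueue [3]
  #6 pop 5: in=⊥ → 1 (no change)
  #7 pop 2: in=⊤ → 5 (no change)
  #8 pop 3: in=⊤ → ⊤ (no change)

Fixpoint:
  val[0] = 2
  val[1] = ⊤
  val[2] = 5
  val[3] = ⊤
  val[4] = ⊤
  val[5] = 1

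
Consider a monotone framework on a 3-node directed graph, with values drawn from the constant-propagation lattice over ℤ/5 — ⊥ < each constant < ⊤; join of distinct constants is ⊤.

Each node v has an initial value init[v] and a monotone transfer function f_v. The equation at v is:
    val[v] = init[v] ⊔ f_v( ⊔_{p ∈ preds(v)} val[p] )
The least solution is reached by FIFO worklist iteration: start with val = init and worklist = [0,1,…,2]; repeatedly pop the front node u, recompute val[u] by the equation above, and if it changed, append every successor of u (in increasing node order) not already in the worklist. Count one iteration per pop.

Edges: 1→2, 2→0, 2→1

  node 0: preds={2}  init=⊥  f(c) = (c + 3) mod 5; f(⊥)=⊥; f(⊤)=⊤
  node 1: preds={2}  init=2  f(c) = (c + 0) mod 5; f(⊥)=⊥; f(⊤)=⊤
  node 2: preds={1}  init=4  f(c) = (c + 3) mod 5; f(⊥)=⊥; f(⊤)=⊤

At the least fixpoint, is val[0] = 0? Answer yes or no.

no

Trace (5 dequeues):
  [1] u=0 | in 4 | out 2 | prev ⊥ | push {}
  [2] u=1 | in 4 | out ⊤ | prev 2 | push {}
  [3] u=2 | in ⊤ | out ⊤ | prev 4 | push {0,1}
  [4] u=0 | in ⊤ | out ⊤ | prev 2 | push {}
  [5] u=1 | in ⊤ | out ⊤ | ==

Converged values:
  [0] ⊤
  [1] ⊤
  [2] ⊤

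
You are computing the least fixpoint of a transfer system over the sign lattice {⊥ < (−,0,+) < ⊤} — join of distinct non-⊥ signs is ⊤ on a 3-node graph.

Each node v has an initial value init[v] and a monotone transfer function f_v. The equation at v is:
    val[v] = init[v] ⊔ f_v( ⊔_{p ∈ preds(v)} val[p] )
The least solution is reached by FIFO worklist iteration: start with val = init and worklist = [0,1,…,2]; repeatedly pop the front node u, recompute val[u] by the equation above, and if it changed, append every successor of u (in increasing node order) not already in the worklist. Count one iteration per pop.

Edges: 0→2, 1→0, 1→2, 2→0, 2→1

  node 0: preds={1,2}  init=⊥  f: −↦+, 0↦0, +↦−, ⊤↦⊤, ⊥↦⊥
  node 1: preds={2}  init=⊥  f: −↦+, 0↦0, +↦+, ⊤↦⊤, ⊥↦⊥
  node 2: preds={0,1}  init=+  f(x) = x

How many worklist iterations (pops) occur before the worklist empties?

7

Worklist (7 pops):
  #1 pop 0: in=+ → − (was ⊥); enqueue []
  #2 pop 1: in=+ → + (was ⊥); enqueue [0]
  #3 pop 2: in=⊤ → ⊤ (was +); enqueue [1]
  #4 pop 0: in=⊤ → ⊤ (was −); enqueue [2]
  #5 pop 1: in=⊤ → ⊤ (was +); enqueue [0]
  #6 pop 2: in=⊤ → ⊤ (no change)
  #7 pop 0: in=⊤ → ⊤ (no change)

Fixpoint:
  val[0] = ⊤
  val[1] = ⊤
  val[2] = ⊤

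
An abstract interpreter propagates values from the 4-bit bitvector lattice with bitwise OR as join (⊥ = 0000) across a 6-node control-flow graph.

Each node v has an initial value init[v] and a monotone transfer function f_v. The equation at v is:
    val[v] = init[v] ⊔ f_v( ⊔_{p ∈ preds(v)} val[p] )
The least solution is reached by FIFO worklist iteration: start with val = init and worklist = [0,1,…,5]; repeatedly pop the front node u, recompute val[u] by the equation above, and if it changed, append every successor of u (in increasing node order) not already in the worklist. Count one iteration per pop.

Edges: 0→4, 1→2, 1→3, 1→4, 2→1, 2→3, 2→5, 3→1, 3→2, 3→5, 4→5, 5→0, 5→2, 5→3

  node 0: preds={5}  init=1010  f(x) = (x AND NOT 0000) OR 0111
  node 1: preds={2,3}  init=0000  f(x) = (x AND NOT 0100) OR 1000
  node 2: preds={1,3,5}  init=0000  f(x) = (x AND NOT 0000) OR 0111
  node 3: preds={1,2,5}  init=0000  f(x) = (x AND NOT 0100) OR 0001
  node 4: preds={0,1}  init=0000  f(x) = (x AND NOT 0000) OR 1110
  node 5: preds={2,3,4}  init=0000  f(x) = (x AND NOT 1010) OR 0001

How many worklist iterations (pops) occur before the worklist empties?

11

Trace (11 dequeues):
  [1] u=0 | in 0000 | out 1111 | prev 1010 | push {}
  [2] u=1 | in 0000 | out 1000 | prev 0000 | push {}
  [3] u=2 | in 1000 | out 1111 | prev 0000 | push {1}
  [4] u=3 | in 1111 | out 1011 | prev 0000 | push {2}
  [5] u=4 | in 1111 | out 1111 | prev 0000 | push {}
  [6] u=5 | in 1111 | out 0101 | prev 0000 | push {0,3}
  [7] u=1 | in 1111 | out 1011 | prev 1000 | push {4}
  [8] u=2 | in 1111 | out 1111 | ==
  [9] u=0 | in 0101 | out 1111 | ==
  [10] u=3 | in 1111 | out 1011 | ==
  [11] u=4 | in 1111 | out 1111 | ==

Converged values:
  [0] 1111
  [1] 1011
  [2] 1111
  [3] 1011
  [4] 1111
  [5] 0101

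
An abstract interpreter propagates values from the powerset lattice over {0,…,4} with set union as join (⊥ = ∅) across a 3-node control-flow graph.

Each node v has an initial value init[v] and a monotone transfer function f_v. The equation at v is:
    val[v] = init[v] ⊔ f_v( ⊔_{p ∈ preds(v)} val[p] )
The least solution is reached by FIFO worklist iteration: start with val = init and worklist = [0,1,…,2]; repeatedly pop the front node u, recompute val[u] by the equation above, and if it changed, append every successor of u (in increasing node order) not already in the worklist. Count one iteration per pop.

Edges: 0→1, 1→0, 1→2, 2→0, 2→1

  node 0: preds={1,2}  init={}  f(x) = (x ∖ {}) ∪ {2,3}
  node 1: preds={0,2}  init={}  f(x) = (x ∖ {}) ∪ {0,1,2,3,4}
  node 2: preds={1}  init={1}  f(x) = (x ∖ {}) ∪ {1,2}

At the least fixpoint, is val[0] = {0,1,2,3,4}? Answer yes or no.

yes

Trace (5 dequeues):
  [1] u=0 | in {1} | out {1,2,3} | prev {} | push {}
  [2] u=1 | in {1,2,3} | out {0,1,2,3,4} | prev {} | push {0}
  [3] u=2 | in {0,1,2,3,4} | out {0,1,2,3,4} | prev {1} | push {1}
  [4] u=0 | in {0,1,2,3,4} | out {0,1,2,3,4} | prev {1,2,3} | push {}
  [5] u=1 | in {0,1,2,3,4} | out {0,1,2,3,4} | ==

Converged values:
  [0] {0,1,2,3,4}
  [1] {0,1,2,3,4}
  [2] {0,1,2,3,4}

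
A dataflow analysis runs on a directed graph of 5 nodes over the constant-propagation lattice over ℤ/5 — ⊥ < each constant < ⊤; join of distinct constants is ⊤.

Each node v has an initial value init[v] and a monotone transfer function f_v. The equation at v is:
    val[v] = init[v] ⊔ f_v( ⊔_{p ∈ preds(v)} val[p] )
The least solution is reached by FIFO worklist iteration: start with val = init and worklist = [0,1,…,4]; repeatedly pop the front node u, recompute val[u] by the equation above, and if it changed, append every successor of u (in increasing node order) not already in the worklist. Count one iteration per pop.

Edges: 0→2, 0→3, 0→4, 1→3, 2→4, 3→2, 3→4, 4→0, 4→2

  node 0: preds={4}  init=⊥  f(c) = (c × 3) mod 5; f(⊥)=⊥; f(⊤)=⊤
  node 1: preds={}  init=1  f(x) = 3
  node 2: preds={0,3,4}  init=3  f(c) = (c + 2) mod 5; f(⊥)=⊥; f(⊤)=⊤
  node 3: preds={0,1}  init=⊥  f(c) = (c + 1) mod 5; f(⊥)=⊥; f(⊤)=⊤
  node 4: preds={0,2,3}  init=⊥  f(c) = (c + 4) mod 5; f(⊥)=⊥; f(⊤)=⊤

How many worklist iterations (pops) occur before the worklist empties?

Worklist (10 pops):
  #1 pop 0: in=⊥ → ⊥ (no change)
  #2 pop 1: in=⊥ → ⊤ (was 1); enqueue []
  #3 pop 2: in=⊥ → 3 (no change)
  #4 pop 3: in=⊤ → ⊤ (was ⊥); enqueue [2]
  #5 pop 4: in=⊤ → ⊤ (was ⊥); enqueue [0]
  #6 pop 2: in=⊤ → ⊤ (was 3); enqueue [4]
  #7 pop 0: in=⊤ → ⊤ (was ⊥); enqueue [2,3]
  #8 pop 4: in=⊤ → ⊤ (no change)
  #9 pop 2: in=⊤ → ⊤ (no change)
  #10 pop 3: in=⊤ → ⊤ (no change)

Fixpoint:
  val[0] = ⊤
  val[1] = ⊤
  val[2] = ⊤
  val[3] = ⊤
  val[4] = ⊤

10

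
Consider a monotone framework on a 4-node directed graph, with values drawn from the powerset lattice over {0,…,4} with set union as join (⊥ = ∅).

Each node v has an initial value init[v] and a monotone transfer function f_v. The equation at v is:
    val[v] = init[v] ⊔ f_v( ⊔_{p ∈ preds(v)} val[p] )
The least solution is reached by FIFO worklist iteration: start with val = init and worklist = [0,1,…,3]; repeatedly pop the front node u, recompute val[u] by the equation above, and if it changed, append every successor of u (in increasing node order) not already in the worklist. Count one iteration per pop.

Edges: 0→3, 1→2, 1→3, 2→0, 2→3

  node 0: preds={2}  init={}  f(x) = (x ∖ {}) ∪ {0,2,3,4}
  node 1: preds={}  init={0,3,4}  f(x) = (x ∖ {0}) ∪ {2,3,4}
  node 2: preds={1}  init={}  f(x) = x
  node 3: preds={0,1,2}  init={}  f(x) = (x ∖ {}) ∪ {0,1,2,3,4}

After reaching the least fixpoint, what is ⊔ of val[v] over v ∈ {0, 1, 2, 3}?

{0,1,2,3,4}

Worklist (5 pops):
  #1 pop 0: in={} → {0,2,3,4} (was {}); enqueue []
  #2 pop 1: in={} → {0,2,3,4} (was {0,3,4}); enqueue []
  #3 pop 2: in={0,2,3,4} → {0,2,3,4} (was {}); enqueue [0]
  #4 pop 3: in={0,2,3,4} → {0,1,2,3,4} (was {}); enqueue []
  #5 pop 0: in={0,2,3,4} → {0,2,3,4} (no change)

Fixpoint:
  val[0] = {0,2,3,4}
  val[1] = {0,2,3,4}
  val[2] = {0,2,3,4}
  val[3] = {0,1,2,3,4}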